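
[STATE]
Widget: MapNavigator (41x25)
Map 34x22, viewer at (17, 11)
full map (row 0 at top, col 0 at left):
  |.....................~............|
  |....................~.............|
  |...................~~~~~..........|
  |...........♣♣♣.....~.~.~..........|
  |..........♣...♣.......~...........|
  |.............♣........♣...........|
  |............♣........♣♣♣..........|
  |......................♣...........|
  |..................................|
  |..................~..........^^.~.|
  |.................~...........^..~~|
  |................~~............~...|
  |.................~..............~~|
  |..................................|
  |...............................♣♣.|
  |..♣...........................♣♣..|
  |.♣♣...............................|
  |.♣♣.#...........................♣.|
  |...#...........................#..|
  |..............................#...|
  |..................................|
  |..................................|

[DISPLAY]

                                         
   .....................~............    
   ....................~.............    
   ...................~~~~~..........    
   ...........♣♣♣.....~.~.~..........    
   ..........♣...♣.......~...........    
   .............♣........♣...........    
   ............♣........♣♣♣..........    
   ......................♣...........    
   ..................................    
   ..................~..........^^.~.    
   .................~...........^..~~    
   ................~@............~...    
   .................~..............~~    
   ..................................    
   ...............................♣♣.    
   ..♣...........................♣♣..    
   .♣♣...............................    
   .♣♣.#...........................♣.    
   ...#...........................#..    
   ..............................#...    
   ..................................    
   ..................................    
                                         
                                         


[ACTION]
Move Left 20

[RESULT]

                                         
                    .....................
                    ....................~
                    ...................~~
                    ...........♣♣♣.....~.
                    ..........♣...♣......
                    .............♣.......
                    ............♣........
                    .....................
                    .....................
                    ..................~..
                    .................~...
                    @...............~~...
                    .................~...
                    .....................
                    .....................
                    ..♣..................
                    .♣♣..................
                    .♣♣.#................
                    ...#.................
                    .....................
                    .....................
                    .....................
                                         
                                         


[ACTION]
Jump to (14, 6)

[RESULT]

                                         
                                         
                                         
                                         
                                         
                                         
      .....................~............ 
      ....................~............. 
      ...................~~~~~.......... 
      ...........♣♣♣.....~.~.~.......... 
      ..........♣...♣.......~........... 
      .............♣........♣........... 
      ............♣.@......♣♣♣.......... 
      ......................♣........... 
      .................................. 
      ..................~..........^^.~. 
      .................~...........^..~~ 
      ................~~............~... 
      .................~..............~~ 
      .................................. 
      ...............................♣♣. 
      ..♣...........................♣♣.. 
      .♣♣............................... 
      .♣♣.#...........................♣. 
      ...#...........................#.. 


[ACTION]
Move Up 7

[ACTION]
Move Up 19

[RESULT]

                                         
                                         
                                         
                                         
                                         
                                         
                                         
                                         
                                         
                                         
                                         
                                         
      ..............@......~............ 
      ....................~............. 
      ...................~~~~~.......... 
      ...........♣♣♣.....~.~.~.......... 
      ..........♣...♣.......~........... 
      .............♣........♣........... 
      ............♣........♣♣♣.......... 
      ......................♣........... 
      .................................. 
      ..................~..........^^.~. 
      .................~...........^..~~ 
      ................~~............~... 
      .................~..............~~ 


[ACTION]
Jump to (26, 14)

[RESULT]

.............~~~~~..........             
.....♣♣♣.....~.~.~..........             
....♣...♣.......~...........             
.......♣........♣...........             
......♣........♣♣♣..........             
................♣...........             
............................             
............~..........^^.~.             
...........~...........^..~~             
..........~~............~...             
...........~..............~~             
............................             
....................@....♣♣.             
........................♣♣..             
............................             
..........................♣.             
.........................#..             
........................#...             
............................             
............................             
                                         
                                         
                                         
                                         
                                         


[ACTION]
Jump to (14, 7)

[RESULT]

                                         
                                         
                                         
                                         
                                         
      .....................~............ 
      ....................~............. 
      ...................~~~~~.......... 
      ...........♣♣♣.....~.~.~.......... 
      ..........♣...♣.......~........... 
      .............♣........♣........... 
      ............♣........♣♣♣.......... 
      ..............@.......♣........... 
      .................................. 
      ..................~..........^^.~. 
      .................~...........^..~~ 
      ................~~............~... 
      .................~..............~~ 
      .................................. 
      ...............................♣♣. 
      ..♣...........................♣♣.. 
      .♣♣............................... 
      .♣♣.#...........................♣. 
      ...#...........................#.. 
      ..............................#... 


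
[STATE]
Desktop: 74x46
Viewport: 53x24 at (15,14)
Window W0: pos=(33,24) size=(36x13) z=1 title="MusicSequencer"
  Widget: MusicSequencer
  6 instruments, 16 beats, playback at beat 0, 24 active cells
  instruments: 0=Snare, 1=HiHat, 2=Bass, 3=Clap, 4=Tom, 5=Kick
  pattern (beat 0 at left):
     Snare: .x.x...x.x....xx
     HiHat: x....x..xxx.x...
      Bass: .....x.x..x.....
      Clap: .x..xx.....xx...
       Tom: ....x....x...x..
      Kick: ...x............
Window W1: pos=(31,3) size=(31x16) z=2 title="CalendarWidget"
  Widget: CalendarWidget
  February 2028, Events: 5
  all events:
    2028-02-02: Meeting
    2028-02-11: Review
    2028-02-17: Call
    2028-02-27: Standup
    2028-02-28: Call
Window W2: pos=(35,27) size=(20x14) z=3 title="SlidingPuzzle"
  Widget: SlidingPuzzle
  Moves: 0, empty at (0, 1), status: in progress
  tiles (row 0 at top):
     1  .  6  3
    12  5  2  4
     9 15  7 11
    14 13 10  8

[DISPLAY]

                ┃                             ┃      
                ┃                             ┃      
                ┃                             ┃      
                ┃                             ┃      
                ┗━━━━━━━━━━━━━━━━━━━━━━━━━━━━━┛      
                                                     
                                                     
                                                     
                                                     
                                                     
                  ┏━━━━━━━━━━━━━━━━━━━━━━━━━━━━━━━━━━
                  ┃ MusicSequencer                   
                  ┠──────────────────────────────────
                  ┃ ┏━━━━━━━━━━━━━━━━━━┓5            
                  ┃ ┃ SlidingPuzzle    ┃█            
                  ┃ ┠──────────────────┨·            
                  ┃ ┃┌────┬────┬────┬──┃·            
                  ┃ ┃│  1 │    │  6 │  ┃·            
                  ┃ ┃├────┼────┼────┼──┃·            
                  ┃ ┃│ 12 │  5 │  2 │  ┃·            
                  ┃ ┃├────┼────┼────┼──┃             
                  ┃ ┃│  9 │ 15 │  7 │ 1┃             
                  ┗━┃├────┼────┼────┼──┃━━━━━━━━━━━━━
                    ┃│ 14 │ 13 │ 10 │  ┃             


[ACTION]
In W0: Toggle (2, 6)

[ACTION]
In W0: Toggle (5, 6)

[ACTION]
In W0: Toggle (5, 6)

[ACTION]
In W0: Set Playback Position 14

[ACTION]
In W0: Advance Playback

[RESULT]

                ┃                             ┃      
                ┃                             ┃      
                ┃                             ┃      
                ┃                             ┃      
                ┗━━━━━━━━━━━━━━━━━━━━━━━━━━━━━┛      
                                                     
                                                     
                                                     
                                                     
                                                     
                  ┏━━━━━━━━━━━━━━━━━━━━━━━━━━━━━━━━━━
                  ┃ MusicSequencer                   
                  ┠──────────────────────────────────
                  ┃ ┏━━━━━━━━━━━━━━━━━━┓▼            
                  ┃ ┃ SlidingPuzzle    ┃█            
                  ┃ ┠──────────────────┨·            
                  ┃ ┃┌────┬────┬────┬──┃·            
                  ┃ ┃│  1 │    │  6 │  ┃·            
                  ┃ ┃├────┼────┼────┼──┃·            
                  ┃ ┃│ 12 │  5 │  2 │  ┃·            
                  ┃ ┃├────┼────┼────┼──┃             
                  ┃ ┃│  9 │ 15 │  7 │ 1┃             
                  ┗━┃├────┼────┼────┼──┃━━━━━━━━━━━━━
                    ┃│ 14 │ 13 │ 10 │  ┃             


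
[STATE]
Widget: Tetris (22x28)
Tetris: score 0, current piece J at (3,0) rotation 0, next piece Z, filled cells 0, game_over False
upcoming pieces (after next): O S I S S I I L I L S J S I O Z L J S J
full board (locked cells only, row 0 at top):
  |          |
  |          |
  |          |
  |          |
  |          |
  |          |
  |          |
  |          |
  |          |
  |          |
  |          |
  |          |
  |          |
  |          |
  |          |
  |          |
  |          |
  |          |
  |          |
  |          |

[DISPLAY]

   █      │Next:      
   ███    │▓▓         
          │ ▓▓        
          │           
          │           
          │           
          │Score:     
          │0          
          │           
          │           
          │           
          │           
          │           
          │           
          │           
          │           
          │           
          │           
          │           
          │           
          │           
          │           
          │           
          │           
          │           
          │           
          │           
          │           


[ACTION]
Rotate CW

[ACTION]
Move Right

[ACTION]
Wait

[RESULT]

          │Next:      
    ██    │▓▓         
    █     │ ▓▓        
    █     │           
          │           
          │           
          │Score:     
          │0          
          │           
          │           
          │           
          │           
          │           
          │           
          │           
          │           
          │           
          │           
          │           
          │           
          │           
          │           
          │           
          │           
          │           
          │           
          │           
          │           


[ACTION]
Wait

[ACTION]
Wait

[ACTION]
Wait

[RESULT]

          │Next:      
          │▓▓         
          │ ▓▓        
          │           
    ██    │           
    █     │           
    █     │Score:     
          │0          
          │           
          │           
          │           
          │           
          │           
          │           
          │           
          │           
          │           
          │           
          │           
          │           
          │           
          │           
          │           
          │           
          │           
          │           
          │           
          │           


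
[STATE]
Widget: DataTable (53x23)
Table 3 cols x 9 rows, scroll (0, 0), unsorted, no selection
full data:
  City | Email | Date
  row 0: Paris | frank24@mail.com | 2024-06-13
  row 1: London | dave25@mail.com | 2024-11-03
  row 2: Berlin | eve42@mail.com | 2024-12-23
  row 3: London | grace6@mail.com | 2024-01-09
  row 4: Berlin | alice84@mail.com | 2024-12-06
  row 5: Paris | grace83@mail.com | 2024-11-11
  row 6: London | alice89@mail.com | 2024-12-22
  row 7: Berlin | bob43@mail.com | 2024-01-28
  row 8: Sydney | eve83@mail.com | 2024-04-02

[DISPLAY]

City  │Email           │Date                         
──────┼────────────────┼──────────                   
Paris │frank24@mail.com│2024-06-13                   
London│dave25@mail.com │2024-11-03                   
Berlin│eve42@mail.com  │2024-12-23                   
London│grace6@mail.com │2024-01-09                   
Berlin│alice84@mail.com│2024-12-06                   
Paris │grace83@mail.com│2024-11-11                   
London│alice89@mail.com│2024-12-22                   
Berlin│bob43@mail.com  │2024-01-28                   
Sydney│eve83@mail.com  │2024-04-02                   
                                                     
                                                     
                                                     
                                                     
                                                     
                                                     
                                                     
                                                     
                                                     
                                                     
                                                     
                                                     


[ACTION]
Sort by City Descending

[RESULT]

City ▼│Email           │Date                         
──────┼────────────────┼──────────                   
Sydney│eve83@mail.com  │2024-04-02                   
Paris │frank24@mail.com│2024-06-13                   
Paris │grace83@mail.com│2024-11-11                   
London│dave25@mail.com │2024-11-03                   
London│grace6@mail.com │2024-01-09                   
London│alice89@mail.com│2024-12-22                   
Berlin│eve42@mail.com  │2024-12-23                   
Berlin│alice84@mail.com│2024-12-06                   
Berlin│bob43@mail.com  │2024-01-28                   
                                                     
                                                     
                                                     
                                                     
                                                     
                                                     
                                                     
                                                     
                                                     
                                                     
                                                     
                                                     


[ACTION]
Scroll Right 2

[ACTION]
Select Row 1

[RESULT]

City ▼│Email           │Date                         
──────┼────────────────┼──────────                   
Sydney│eve83@mail.com  │2024-04-02                   
>aris │frank24@mail.com│2024-06-13                   
Paris │grace83@mail.com│2024-11-11                   
London│dave25@mail.com │2024-11-03                   
London│grace6@mail.com │2024-01-09                   
London│alice89@mail.com│2024-12-22                   
Berlin│eve42@mail.com  │2024-12-23                   
Berlin│alice84@mail.com│2024-12-06                   
Berlin│bob43@mail.com  │2024-01-28                   
                                                     
                                                     
                                                     
                                                     
                                                     
                                                     
                                                     
                                                     
                                                     
                                                     
                                                     
                                                     


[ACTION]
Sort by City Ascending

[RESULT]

City ▲│Email           │Date                         
──────┼────────────────┼──────────                   
Berlin│eve42@mail.com  │2024-12-23                   
>erlin│alice84@mail.com│2024-12-06                   
Berlin│bob43@mail.com  │2024-01-28                   
London│dave25@mail.com │2024-11-03                   
London│grace6@mail.com │2024-01-09                   
London│alice89@mail.com│2024-12-22                   
Paris │frank24@mail.com│2024-06-13                   
Paris │grace83@mail.com│2024-11-11                   
Sydney│eve83@mail.com  │2024-04-02                   
                                                     
                                                     
                                                     
                                                     
                                                     
                                                     
                                                     
                                                     
                                                     
                                                     
                                                     
                                                     


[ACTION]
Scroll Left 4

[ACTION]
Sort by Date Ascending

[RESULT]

City  │Email           │Date     ▲                   
──────┼────────────────┼──────────                   
London│grace6@mail.com │2024-01-09                   
>erlin│bob43@mail.com  │2024-01-28                   
Sydney│eve83@mail.com  │2024-04-02                   
Paris │frank24@mail.com│2024-06-13                   
London│dave25@mail.com │2024-11-03                   
Paris │grace83@mail.com│2024-11-11                   
Berlin│alice84@mail.com│2024-12-06                   
London│alice89@mail.com│2024-12-22                   
Berlin│eve42@mail.com  │2024-12-23                   
                                                     
                                                     
                                                     
                                                     
                                                     
                                                     
                                                     
                                                     
                                                     
                                                     
                                                     
                                                     


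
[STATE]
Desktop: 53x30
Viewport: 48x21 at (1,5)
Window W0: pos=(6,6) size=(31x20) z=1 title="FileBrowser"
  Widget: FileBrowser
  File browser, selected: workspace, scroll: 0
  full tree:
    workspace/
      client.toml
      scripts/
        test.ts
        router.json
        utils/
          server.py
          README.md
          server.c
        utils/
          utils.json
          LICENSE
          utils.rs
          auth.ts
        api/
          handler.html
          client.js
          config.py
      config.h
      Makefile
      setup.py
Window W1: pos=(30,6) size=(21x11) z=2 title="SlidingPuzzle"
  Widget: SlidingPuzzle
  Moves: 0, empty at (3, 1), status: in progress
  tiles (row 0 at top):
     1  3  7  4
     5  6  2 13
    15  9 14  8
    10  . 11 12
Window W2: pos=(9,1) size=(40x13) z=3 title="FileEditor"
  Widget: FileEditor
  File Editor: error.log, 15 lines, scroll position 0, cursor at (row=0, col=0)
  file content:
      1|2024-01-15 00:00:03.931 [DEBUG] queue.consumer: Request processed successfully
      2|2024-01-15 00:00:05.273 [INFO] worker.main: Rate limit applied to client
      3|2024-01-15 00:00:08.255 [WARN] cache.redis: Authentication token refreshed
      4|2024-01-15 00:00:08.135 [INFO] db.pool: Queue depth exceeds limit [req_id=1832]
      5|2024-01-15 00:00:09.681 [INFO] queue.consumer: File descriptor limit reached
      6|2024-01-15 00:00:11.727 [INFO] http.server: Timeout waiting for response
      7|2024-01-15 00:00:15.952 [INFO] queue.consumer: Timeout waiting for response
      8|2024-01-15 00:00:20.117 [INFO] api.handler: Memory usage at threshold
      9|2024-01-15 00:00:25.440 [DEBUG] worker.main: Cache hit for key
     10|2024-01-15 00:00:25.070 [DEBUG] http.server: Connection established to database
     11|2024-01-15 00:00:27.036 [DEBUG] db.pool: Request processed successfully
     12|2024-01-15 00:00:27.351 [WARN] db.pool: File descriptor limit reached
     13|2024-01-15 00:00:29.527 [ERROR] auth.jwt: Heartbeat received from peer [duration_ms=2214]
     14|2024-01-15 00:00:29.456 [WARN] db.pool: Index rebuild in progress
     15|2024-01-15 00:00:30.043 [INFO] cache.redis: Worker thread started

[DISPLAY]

        ┃2024-01-15 00:00:05.273 [INFO] worker█┃
     ┏━━┃2024-01-15 00:00:08.255 [WARN] cache.░┃
     ┃ F┃2024-01-15 00:00:08.135 [INFO] db.poo░┃
     ┠──┃2024-01-15 00:00:09.681 [INFO] queue.░┃
     ┃> ┃2024-01-15 00:00:11.727 [INFO] http.s░┃
     ┃  ┃2024-01-15 00:00:15.952 [INFO] queue.░┃
     ┃  ┃2024-01-15 00:00:20.117 [INFO] api.ha░┃
     ┃  ┃2024-01-15 00:00:25.440 [DEBUG] worke▼┃
     ┃  ┗━━━━━━━━━━━━━━━━━━━━━━━━━━━━━━━━━━━━━━┛
     ┃    setup.py           ┃│ 15 │  9 │ 14 │  
     ┃                       ┃├────┼────┼────┼──
     ┃                       ┗━━━━━━━━━━━━━━━━━━
     ┃                             ┃            
     ┃                             ┃            
     ┃                             ┃            
     ┃                             ┃            
     ┃                             ┃            
     ┃                             ┃            
     ┃                             ┃            
     ┃                             ┃            
     ┗━━━━━━━━━━━━━━━━━━━━━━━━━━━━━┛            


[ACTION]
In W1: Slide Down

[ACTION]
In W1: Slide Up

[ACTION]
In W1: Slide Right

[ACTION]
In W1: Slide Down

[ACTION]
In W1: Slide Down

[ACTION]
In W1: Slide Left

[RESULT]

        ┃2024-01-15 00:00:05.273 [INFO] worker█┃
     ┏━━┃2024-01-15 00:00:08.255 [WARN] cache.░┃
     ┃ F┃2024-01-15 00:00:08.135 [INFO] db.poo░┃
     ┠──┃2024-01-15 00:00:09.681 [INFO] queue.░┃
     ┃> ┃2024-01-15 00:00:11.727 [INFO] http.s░┃
     ┃  ┃2024-01-15 00:00:15.952 [INFO] queue.░┃
     ┃  ┃2024-01-15 00:00:20.117 [INFO] api.ha░┃
     ┃  ┃2024-01-15 00:00:25.440 [DEBUG] worke▼┃
     ┃  ┗━━━━━━━━━━━━━━━━━━━━━━━━━━━━━━━━━━━━━━┛
     ┃    setup.py           ┃│  5 │  9 │ 14 │  
     ┃                       ┃├────┼────┼────┼──
     ┃                       ┗━━━━━━━━━━━━━━━━━━
     ┃                             ┃            
     ┃                             ┃            
     ┃                             ┃            
     ┃                             ┃            
     ┃                             ┃            
     ┃                             ┃            
     ┃                             ┃            
     ┃                             ┃            
     ┗━━━━━━━━━━━━━━━━━━━━━━━━━━━━━┛            


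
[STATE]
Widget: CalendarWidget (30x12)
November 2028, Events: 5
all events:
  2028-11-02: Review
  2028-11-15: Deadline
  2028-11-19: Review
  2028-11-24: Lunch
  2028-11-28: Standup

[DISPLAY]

        November 2028         
Mo Tu We Th Fr Sa Su          
       1  2*  3  4  5         
 6  7  8  9 10 11 12          
13 14 15* 16 17 18 19*        
20 21 22 23 24* 25 26         
27 28* 29 30                  
                              
                              
                              
                              
                              


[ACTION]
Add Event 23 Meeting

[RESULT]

        November 2028         
Mo Tu We Th Fr Sa Su          
       1  2*  3  4  5         
 6  7  8  9 10 11 12          
13 14 15* 16 17 18 19*        
20 21 22 23* 24* 25 26        
27 28* 29 30                  
                              
                              
                              
                              
                              


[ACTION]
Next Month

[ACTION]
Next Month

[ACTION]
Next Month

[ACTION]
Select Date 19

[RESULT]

        February 2029         
Mo Tu We Th Fr Sa Su          
          1  2  3  4          
 5  6  7  8  9 10 11          
12 13 14 15 16 17 18          
[19] 20 21 22 23 24 25        
26 27 28                      
                              
                              
                              
                              
                              


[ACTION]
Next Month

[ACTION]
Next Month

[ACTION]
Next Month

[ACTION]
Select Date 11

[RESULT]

           May 2029           
Mo Tu We Th Fr Sa Su          
    1  2  3  4  5  6          
 7  8  9 10 [11] 12 13        
14 15 16 17 18 19 20          
21 22 23 24 25 26 27          
28 29 30 31                   
                              
                              
                              
                              
                              


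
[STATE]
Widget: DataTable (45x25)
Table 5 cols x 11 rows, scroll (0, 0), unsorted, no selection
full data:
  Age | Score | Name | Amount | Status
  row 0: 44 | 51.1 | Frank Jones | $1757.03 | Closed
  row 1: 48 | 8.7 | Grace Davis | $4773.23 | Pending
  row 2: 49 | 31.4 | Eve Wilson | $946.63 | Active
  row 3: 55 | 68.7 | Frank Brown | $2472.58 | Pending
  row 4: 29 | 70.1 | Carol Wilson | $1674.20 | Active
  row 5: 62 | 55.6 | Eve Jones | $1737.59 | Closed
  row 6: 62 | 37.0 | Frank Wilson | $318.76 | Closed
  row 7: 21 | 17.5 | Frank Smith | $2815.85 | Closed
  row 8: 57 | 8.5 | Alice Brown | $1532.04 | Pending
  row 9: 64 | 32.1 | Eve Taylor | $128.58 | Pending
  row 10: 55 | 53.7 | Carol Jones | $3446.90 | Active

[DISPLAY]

Age│Score│Name        │Amount  │Status       
───┼─────┼────────────┼────────┼───────      
44 │51.1 │Frank Jones │$1757.03│Closed       
48 │8.7  │Grace Davis │$4773.23│Pending      
49 │31.4 │Eve Wilson  │$946.63 │Active       
55 │68.7 │Frank Brown │$2472.58│Pending      
29 │70.1 │Carol Wilson│$1674.20│Active       
62 │55.6 │Eve Jones   │$1737.59│Closed       
62 │37.0 │Frank Wilson│$318.76 │Closed       
21 │17.5 │Frank Smith │$2815.85│Closed       
57 │8.5  │Alice Brown │$1532.04│Pending      
64 │32.1 │Eve Taylor  │$128.58 │Pending      
55 │53.7 │Carol Jones │$3446.90│Active       
                                             
                                             
                                             
                                             
                                             
                                             
                                             
                                             
                                             
                                             
                                             
                                             


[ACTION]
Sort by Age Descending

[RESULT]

Ag▼│Score│Name        │Amount  │Status       
───┼─────┼────────────┼────────┼───────      
64 │32.1 │Eve Taylor  │$128.58 │Pending      
62 │55.6 │Eve Jones   │$1737.59│Closed       
62 │37.0 │Frank Wilson│$318.76 │Closed       
57 │8.5  │Alice Brown │$1532.04│Pending      
55 │68.7 │Frank Brown │$2472.58│Pending      
55 │53.7 │Carol Jones │$3446.90│Active       
49 │31.4 │Eve Wilson  │$946.63 │Active       
48 │8.7  │Grace Davis │$4773.23│Pending      
44 │51.1 │Frank Jones │$1757.03│Closed       
29 │70.1 │Carol Wilson│$1674.20│Active       
21 │17.5 │Frank Smith │$2815.85│Closed       
                                             
                                             
                                             
                                             
                                             
                                             
                                             
                                             
                                             
                                             
                                             
                                             


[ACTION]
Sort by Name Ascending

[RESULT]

Age│Score│Name       ▲│Amount  │Status       
───┼─────┼────────────┼────────┼───────      
57 │8.5  │Alice Brown │$1532.04│Pending      
55 │53.7 │Carol Jones │$3446.90│Active       
29 │70.1 │Carol Wilson│$1674.20│Active       
62 │55.6 │Eve Jones   │$1737.59│Closed       
64 │32.1 │Eve Taylor  │$128.58 │Pending      
49 │31.4 │Eve Wilson  │$946.63 │Active       
55 │68.7 │Frank Brown │$2472.58│Pending      
44 │51.1 │Frank Jones │$1757.03│Closed       
21 │17.5 │Frank Smith │$2815.85│Closed       
62 │37.0 │Frank Wilson│$318.76 │Closed       
48 │8.7  │Grace Davis │$4773.23│Pending      
                                             
                                             
                                             
                                             
                                             
                                             
                                             
                                             
                                             
                                             
                                             
                                             


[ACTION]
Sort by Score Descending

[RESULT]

Age│Scor▼│Name        │Amount  │Status       
───┼─────┼────────────┼────────┼───────      
29 │70.1 │Carol Wilson│$1674.20│Active       
55 │68.7 │Frank Brown │$2472.58│Pending      
62 │55.6 │Eve Jones   │$1737.59│Closed       
55 │53.7 │Carol Jones │$3446.90│Active       
44 │51.1 │Frank Jones │$1757.03│Closed       
62 │37.0 │Frank Wilson│$318.76 │Closed       
64 │32.1 │Eve Taylor  │$128.58 │Pending      
49 │31.4 │Eve Wilson  │$946.63 │Active       
21 │17.5 │Frank Smith │$2815.85│Closed       
48 │8.7  │Grace Davis │$4773.23│Pending      
57 │8.5  │Alice Brown │$1532.04│Pending      
                                             
                                             
                                             
                                             
                                             
                                             
                                             
                                             
                                             
                                             
                                             
                                             


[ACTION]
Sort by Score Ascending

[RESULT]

Age│Scor▲│Name        │Amount  │Status       
───┼─────┼────────────┼────────┼───────      
57 │8.5  │Alice Brown │$1532.04│Pending      
48 │8.7  │Grace Davis │$4773.23│Pending      
21 │17.5 │Frank Smith │$2815.85│Closed       
49 │31.4 │Eve Wilson  │$946.63 │Active       
64 │32.1 │Eve Taylor  │$128.58 │Pending      
62 │37.0 │Frank Wilson│$318.76 │Closed       
44 │51.1 │Frank Jones │$1757.03│Closed       
55 │53.7 │Carol Jones │$3446.90│Active       
62 │55.6 │Eve Jones   │$1737.59│Closed       
55 │68.7 │Frank Brown │$2472.58│Pending      
29 │70.1 │Carol Wilson│$1674.20│Active       
                                             
                                             
                                             
                                             
                                             
                                             
                                             
                                             
                                             
                                             
                                             
                                             


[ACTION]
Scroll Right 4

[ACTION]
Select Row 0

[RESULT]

Age│Scor▲│Name        │Amount  │Status       
───┼─────┼────────────┼────────┼───────      
>7 │8.5  │Alice Brown │$1532.04│Pending      
48 │8.7  │Grace Davis │$4773.23│Pending      
21 │17.5 │Frank Smith │$2815.85│Closed       
49 │31.4 │Eve Wilson  │$946.63 │Active       
64 │32.1 │Eve Taylor  │$128.58 │Pending      
62 │37.0 │Frank Wilson│$318.76 │Closed       
44 │51.1 │Frank Jones │$1757.03│Closed       
55 │53.7 │Carol Jones │$3446.90│Active       
62 │55.6 │Eve Jones   │$1737.59│Closed       
55 │68.7 │Frank Brown │$2472.58│Pending      
29 │70.1 │Carol Wilson│$1674.20│Active       
                                             
                                             
                                             
                                             
                                             
                                             
                                             
                                             
                                             
                                             
                                             
                                             


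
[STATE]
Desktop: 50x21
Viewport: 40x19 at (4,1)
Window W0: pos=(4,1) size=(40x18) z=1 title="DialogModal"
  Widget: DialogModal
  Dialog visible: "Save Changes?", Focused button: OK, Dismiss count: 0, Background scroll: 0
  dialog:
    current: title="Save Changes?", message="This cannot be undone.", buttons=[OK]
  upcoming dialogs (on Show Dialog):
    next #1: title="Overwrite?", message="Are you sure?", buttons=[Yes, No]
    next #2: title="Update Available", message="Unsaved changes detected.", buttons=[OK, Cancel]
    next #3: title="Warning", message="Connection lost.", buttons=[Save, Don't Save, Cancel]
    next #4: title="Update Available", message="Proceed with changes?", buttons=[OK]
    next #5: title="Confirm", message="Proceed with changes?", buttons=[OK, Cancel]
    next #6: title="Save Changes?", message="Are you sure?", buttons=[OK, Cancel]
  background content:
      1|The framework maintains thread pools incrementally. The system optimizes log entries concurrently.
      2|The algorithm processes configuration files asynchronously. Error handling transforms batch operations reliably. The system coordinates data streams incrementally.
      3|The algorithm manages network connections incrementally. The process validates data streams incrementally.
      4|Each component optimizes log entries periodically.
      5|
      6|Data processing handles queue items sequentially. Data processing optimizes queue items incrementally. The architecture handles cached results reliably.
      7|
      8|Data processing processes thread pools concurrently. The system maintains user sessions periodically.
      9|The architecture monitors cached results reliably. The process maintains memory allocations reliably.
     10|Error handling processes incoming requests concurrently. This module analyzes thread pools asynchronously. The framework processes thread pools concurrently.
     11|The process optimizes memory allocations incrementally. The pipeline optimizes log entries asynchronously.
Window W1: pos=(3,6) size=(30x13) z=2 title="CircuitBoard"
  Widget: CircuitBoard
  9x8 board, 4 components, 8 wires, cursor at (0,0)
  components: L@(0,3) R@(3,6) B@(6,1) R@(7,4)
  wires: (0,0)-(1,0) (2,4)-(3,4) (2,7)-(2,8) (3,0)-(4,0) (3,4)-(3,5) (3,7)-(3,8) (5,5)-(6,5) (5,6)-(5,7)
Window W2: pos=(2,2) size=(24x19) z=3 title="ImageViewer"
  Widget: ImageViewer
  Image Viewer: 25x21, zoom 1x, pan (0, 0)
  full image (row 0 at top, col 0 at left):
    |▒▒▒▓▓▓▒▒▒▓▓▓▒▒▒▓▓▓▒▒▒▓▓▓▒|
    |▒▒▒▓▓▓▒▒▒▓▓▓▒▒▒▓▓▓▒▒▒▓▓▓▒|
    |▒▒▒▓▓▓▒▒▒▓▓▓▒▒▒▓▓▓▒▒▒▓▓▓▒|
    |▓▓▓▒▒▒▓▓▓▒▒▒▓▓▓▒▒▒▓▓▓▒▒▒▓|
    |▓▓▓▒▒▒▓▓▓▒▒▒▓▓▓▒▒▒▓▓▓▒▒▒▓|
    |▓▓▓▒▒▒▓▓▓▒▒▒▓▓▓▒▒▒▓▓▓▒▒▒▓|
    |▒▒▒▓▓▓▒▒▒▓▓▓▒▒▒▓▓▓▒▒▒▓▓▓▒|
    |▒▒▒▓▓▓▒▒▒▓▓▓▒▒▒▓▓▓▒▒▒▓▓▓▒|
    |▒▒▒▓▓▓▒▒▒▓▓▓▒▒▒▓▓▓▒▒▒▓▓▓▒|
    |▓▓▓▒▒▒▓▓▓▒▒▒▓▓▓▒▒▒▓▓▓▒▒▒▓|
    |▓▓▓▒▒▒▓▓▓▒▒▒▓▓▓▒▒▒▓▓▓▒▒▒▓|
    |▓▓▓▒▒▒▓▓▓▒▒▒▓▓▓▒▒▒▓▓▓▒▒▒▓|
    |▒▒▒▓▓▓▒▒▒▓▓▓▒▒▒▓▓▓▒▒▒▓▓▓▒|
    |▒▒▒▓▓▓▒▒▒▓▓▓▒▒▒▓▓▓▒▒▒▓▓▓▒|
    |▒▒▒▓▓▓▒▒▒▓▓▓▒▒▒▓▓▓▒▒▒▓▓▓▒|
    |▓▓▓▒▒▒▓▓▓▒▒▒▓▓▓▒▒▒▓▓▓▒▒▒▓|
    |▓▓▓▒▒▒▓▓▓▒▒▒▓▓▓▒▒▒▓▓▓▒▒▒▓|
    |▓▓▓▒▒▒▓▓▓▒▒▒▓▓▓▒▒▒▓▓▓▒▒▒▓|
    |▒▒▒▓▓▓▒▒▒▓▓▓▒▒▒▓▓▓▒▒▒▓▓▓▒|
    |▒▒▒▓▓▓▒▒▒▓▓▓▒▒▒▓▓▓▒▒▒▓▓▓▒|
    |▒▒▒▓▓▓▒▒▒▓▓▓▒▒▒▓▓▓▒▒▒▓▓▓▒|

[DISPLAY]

┏━━━━━━━━━━━━━━━━━━━━━━━━━━━━━━━━━━━━━━┓
━━━━━━━━━━━━━━━━━━━━━┓                 ┃
ImageViewer          ┃─────────────────┨
─────────────────────┨ns thread pools i┃
▒▒▓▓▓▒▒▒▓▓▓▒▒▒▓▓▓▒▒▒▓┃es configuration ┃
▒▒▓▓▓▒▒▒▓▓▓▒▒▒▓▓▓▒▒▒▓┃━━━━━━┓k connecti┃
▒▒▓▓▓▒▒▒▓▓▓▒▒▒▓▓▓▒▒▒▓┃      ┃ entries p┃
▓▓▒▒▒▓▓▓▒▒▒▓▓▓▒▒▒▓▓▓▒┃──────┨───┐      ┃
▓▓▒▒▒▓▓▓▒▒▒▓▓▓▒▒▒▓▓▓▒┃      ┃   │ems se┃
▓▓▒▒▒▓▓▓▒▒▒▓▓▓▒▒▒▓▓▓▒┃      ┃e. │      ┃
▒▒▓▓▓▒▒▒▓▓▓▒▒▒▓▓▓▒▒▒▓┃      ┃   │ pools┃
▒▒▓▓▓▒▒▒▓▓▓▒▒▒▓▓▓▒▒▒▓┃      ┃───┘ resul┃
▒▒▓▓▓▒▒▒▓▓▓▒▒▒▓▓▓▒▒▒▓┃      ┃oming requ┃
▓▓▒▒▒▓▓▓▒▒▒▓▓▓▒▒▒▓▓▓▒┃      ┃ allocatio┃
▓▓▒▒▒▓▓▓▒▒▒▓▓▓▒▒▒▓▓▓▒┃      ┃          ┃
▓▓▒▒▒▓▓▓▒▒▒▓▓▓▒▒▒▓▓▓▒┃─ ·   ┃          ┃
▒▒▓▓▓▒▒▒▓▓▓▒▒▒▓▓▓▒▒▒▓┃      ┃          ┃
▒▒▓▓▓▒▒▒▓▓▓▒▒▒▓▓▓▒▒▒▓┃━━━━━━┛━━━━━━━━━━┛
▒▒▓▓▓▒▒▒▓▓▓▒▒▒▓▓▓▒▒▒▓┃                  


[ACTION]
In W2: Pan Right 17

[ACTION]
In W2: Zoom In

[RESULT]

┏━━━━━━━━━━━━━━━━━━━━━━━━━━━━━━━━━━━━━━┓
━━━━━━━━━━━━━━━━━━━━━┓                 ┃
ImageViewer          ┃─────────────────┨
─────────────────────┨ns thread pools i┃
▓▓▓▓▓▓▒▒▒▒▒▒▓▓▓▓▓▓▒▒▒┃es configuration ┃
▓▓▓▓▓▓▒▒▒▒▒▒▓▓▓▓▓▓▒▒▒┃━━━━━━┓k connecti┃
▓▓▓▓▓▓▒▒▒▒▒▒▓▓▓▓▓▓▒▒▒┃      ┃ entries p┃
▓▓▓▓▓▓▒▒▒▒▒▒▓▓▓▓▓▓▒▒▒┃──────┨───┐      ┃
▓▓▓▓▓▓▒▒▒▒▒▒▓▓▓▓▓▓▒▒▒┃      ┃   │ems se┃
▓▓▓▓▓▓▒▒▒▒▒▒▓▓▓▓▓▓▒▒▒┃      ┃e. │      ┃
▒▒▒▒▒▒▓▓▓▓▓▓▒▒▒▒▒▒▓▓▓┃      ┃   │ pools┃
▒▒▒▒▒▒▓▓▓▓▓▓▒▒▒▒▒▒▓▓▓┃      ┃───┘ resul┃
▒▒▒▒▒▒▓▓▓▓▓▓▒▒▒▒▒▒▓▓▓┃      ┃oming requ┃
▒▒▒▒▒▒▓▓▓▓▓▓▒▒▒▒▒▒▓▓▓┃      ┃ allocatio┃
▒▒▒▒▒▒▓▓▓▓▓▓▒▒▒▒▒▒▓▓▓┃      ┃          ┃
▒▒▒▒▒▒▓▓▓▓▓▓▒▒▒▒▒▒▓▓▓┃─ ·   ┃          ┃
▓▓▓▓▓▓▒▒▒▒▒▒▓▓▓▓▓▓▒▒▒┃      ┃          ┃
▓▓▓▓▓▓▒▒▒▒▒▒▓▓▓▓▓▓▒▒▒┃━━━━━━┛━━━━━━━━━━┛
▓▓▓▓▓▓▒▒▒▒▒▒▓▓▓▓▓▓▒▒▒┃                  


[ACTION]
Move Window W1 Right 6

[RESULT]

┏━━━━━━━━━━━━━━━━━━━━━━━━━━━━━━━━━━━━━━┓
━━━━━━━━━━━━━━━━━━━━━┓                 ┃
ImageViewer          ┃─────────────────┨
─────────────────────┨ns thread pools i┃
▓▓▓▓▓▓▒▒▒▒▒▒▓▓▓▓▓▓▒▒▒┃es configuration ┃
▓▓▓▓▓▓▒▒▒▒▒▒▓▓▓▓▓▓▒▒▒┃━━━━━━━━━━━━┓ecti┃
▓▓▓▓▓▓▒▒▒▒▒▒▓▓▓▓▓▓▒▒▒┃            ┃es p┃
▓▓▓▓▓▓▒▒▒▒▒▒▓▓▓▓▓▓▒▒▒┃────────────┨    ┃
▓▓▓▓▓▓▒▒▒▒▒▒▓▓▓▓▓▓▒▒▒┃ 7 8        ┃s se┃
▓▓▓▓▓▓▒▒▒▒▒▒▓▓▓▓▓▓▒▒▒┃L           ┃    ┃
▒▒▒▒▒▒▓▓▓▓▓▓▒▒▒▒▒▒▓▓▓┃            ┃ools┃
▒▒▒▒▒▒▓▓▓▓▓▓▒▒▒▒▒▒▓▓▓┃            ┃esul┃
▒▒▒▒▒▒▓▓▓▓▓▓▒▒▒▒▒▒▓▓▓┃            ┃requ┃
▒▒▒▒▒▒▓▓▓▓▓▓▒▒▒▒▒▒▓▓▓┃    ·       ┃atio┃
▒▒▒▒▒▒▓▓▓▓▓▓▒▒▒▒▒▒▓▓▓┃    │       ┃    ┃
▒▒▒▒▒▒▓▓▓▓▓▓▒▒▒▒▒▒▓▓▓┃    · ─ ·   ┃    ┃
▓▓▓▓▓▓▒▒▒▒▒▒▓▓▓▓▓▓▒▒▒┃            ┃    ┃
▓▓▓▓▓▓▒▒▒▒▒▒▓▓▓▓▓▓▒▒▒┃━━━━━━━━━━━━┛━━━━┛
▓▓▓▓▓▓▒▒▒▒▒▒▓▓▓▓▓▓▒▒▒┃                  


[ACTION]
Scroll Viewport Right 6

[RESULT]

━━━━━━━━━━━━━━━━━━━━━━━━━━━━━━━━━┓      
━━━━━━━━━━━━━━━┓                 ┃      
iewer          ┃─────────────────┨      
───────────────┨ns thread pools i┃      
▒▒▒▒▒▒▓▓▓▓▓▓▒▒▒┃es configuration ┃      
▒▒▒▒▒▒▓▓▓▓▓▓▒▒▒┃━━━━━━━━━━━━┓ecti┃      
▒▒▒▒▒▒▓▓▓▓▓▓▒▒▒┃            ┃es p┃      
▒▒▒▒▒▒▓▓▓▓▓▓▒▒▒┃────────────┨    ┃      
▒▒▒▒▒▒▓▓▓▓▓▓▒▒▒┃ 7 8        ┃s se┃      
▒▒▒▒▒▒▓▓▓▓▓▓▒▒▒┃L           ┃    ┃      
▓▓▓▓▓▓▒▒▒▒▒▒▓▓▓┃            ┃ools┃      
▓▓▓▓▓▓▒▒▒▒▒▒▓▓▓┃            ┃esul┃      
▓▓▓▓▓▓▒▒▒▒▒▒▓▓▓┃            ┃requ┃      
▓▓▓▓▓▓▒▒▒▒▒▒▓▓▓┃    ·       ┃atio┃      
▓▓▓▓▓▓▒▒▒▒▒▒▓▓▓┃    │       ┃    ┃      
▓▓▓▓▓▓▒▒▒▒▒▒▓▓▓┃    · ─ ·   ┃    ┃      
▒▒▒▒▒▒▓▓▓▓▓▓▒▒▒┃            ┃    ┃      
▒▒▒▒▒▒▓▓▓▓▓▓▒▒▒┃━━━━━━━━━━━━┛━━━━┛      
▒▒▒▒▒▒▓▓▓▓▓▓▒▒▒┃                        


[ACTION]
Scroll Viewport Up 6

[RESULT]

                                        
━━━━━━━━━━━━━━━━━━━━━━━━━━━━━━━━━┓      
━━━━━━━━━━━━━━━┓                 ┃      
iewer          ┃─────────────────┨      
───────────────┨ns thread pools i┃      
▒▒▒▒▒▒▓▓▓▓▓▓▒▒▒┃es configuration ┃      
▒▒▒▒▒▒▓▓▓▓▓▓▒▒▒┃━━━━━━━━━━━━┓ecti┃      
▒▒▒▒▒▒▓▓▓▓▓▓▒▒▒┃            ┃es p┃      
▒▒▒▒▒▒▓▓▓▓▓▓▒▒▒┃────────────┨    ┃      
▒▒▒▒▒▒▓▓▓▓▓▓▒▒▒┃ 7 8        ┃s se┃      
▒▒▒▒▒▒▓▓▓▓▓▓▒▒▒┃L           ┃    ┃      
▓▓▓▓▓▓▒▒▒▒▒▒▓▓▓┃            ┃ools┃      
▓▓▓▓▓▓▒▒▒▒▒▒▓▓▓┃            ┃esul┃      
▓▓▓▓▓▓▒▒▒▒▒▒▓▓▓┃            ┃requ┃      
▓▓▓▓▓▓▒▒▒▒▒▒▓▓▓┃    ·       ┃atio┃      
▓▓▓▓▓▓▒▒▒▒▒▒▓▓▓┃    │       ┃    ┃      
▓▓▓▓▓▓▒▒▒▒▒▒▓▓▓┃    · ─ ·   ┃    ┃      
▒▒▒▒▒▒▓▓▓▓▓▓▒▒▒┃            ┃    ┃      
▒▒▒▒▒▒▓▓▓▓▓▓▒▒▒┃━━━━━━━━━━━━┛━━━━┛      
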